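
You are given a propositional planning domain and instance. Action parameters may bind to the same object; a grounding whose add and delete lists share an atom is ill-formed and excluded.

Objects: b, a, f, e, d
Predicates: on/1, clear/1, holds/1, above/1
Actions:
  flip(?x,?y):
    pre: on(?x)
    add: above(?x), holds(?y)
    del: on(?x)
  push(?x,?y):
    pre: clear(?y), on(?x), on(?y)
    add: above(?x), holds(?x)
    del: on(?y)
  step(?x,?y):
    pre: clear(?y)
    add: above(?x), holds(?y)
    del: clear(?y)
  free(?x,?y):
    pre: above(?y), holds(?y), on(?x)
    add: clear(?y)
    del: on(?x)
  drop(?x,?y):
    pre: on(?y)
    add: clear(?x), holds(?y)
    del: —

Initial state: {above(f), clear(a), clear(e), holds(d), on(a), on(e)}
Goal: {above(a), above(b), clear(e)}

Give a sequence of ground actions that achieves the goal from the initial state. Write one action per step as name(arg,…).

flip(a,b); step(b,a)

1. flip(a,b)  →  {above(a), above(f), clear(a), clear(e), holds(b), holds(d), on(e)}
2. step(b,a)  →  {above(a), above(b), above(f), clear(e), holds(a), holds(b), holds(d), on(e)}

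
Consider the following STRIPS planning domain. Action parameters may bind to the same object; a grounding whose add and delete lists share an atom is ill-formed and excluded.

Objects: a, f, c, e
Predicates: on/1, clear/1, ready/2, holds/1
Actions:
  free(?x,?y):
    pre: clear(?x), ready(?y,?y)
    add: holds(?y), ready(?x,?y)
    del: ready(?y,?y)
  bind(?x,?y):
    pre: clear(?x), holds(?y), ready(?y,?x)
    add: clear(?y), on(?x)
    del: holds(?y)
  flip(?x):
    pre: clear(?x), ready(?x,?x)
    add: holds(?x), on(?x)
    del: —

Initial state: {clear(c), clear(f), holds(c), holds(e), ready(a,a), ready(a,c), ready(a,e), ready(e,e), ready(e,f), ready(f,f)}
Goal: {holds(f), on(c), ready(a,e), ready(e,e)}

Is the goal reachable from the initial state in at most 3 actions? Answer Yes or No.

Yes

1. free(f,a)  →  {clear(c), clear(f), holds(a), holds(c), holds(e), ready(a,c), ready(a,e), ready(e,e), ready(e,f), ready(f,a), ready(f,f)}
2. free(c,f)  →  {clear(c), clear(f), holds(a), holds(c), holds(e), holds(f), ready(a,c), ready(a,e), ready(c,f), ready(e,e), ready(e,f), ready(f,a)}
3. bind(c,a)  →  {clear(a), clear(c), clear(f), holds(c), holds(e), holds(f), on(c), ready(a,c), ready(a,e), ready(c,f), ready(e,e), ready(e,f), ready(f,a)}
optimal plan length = 3; 3 ≤ 3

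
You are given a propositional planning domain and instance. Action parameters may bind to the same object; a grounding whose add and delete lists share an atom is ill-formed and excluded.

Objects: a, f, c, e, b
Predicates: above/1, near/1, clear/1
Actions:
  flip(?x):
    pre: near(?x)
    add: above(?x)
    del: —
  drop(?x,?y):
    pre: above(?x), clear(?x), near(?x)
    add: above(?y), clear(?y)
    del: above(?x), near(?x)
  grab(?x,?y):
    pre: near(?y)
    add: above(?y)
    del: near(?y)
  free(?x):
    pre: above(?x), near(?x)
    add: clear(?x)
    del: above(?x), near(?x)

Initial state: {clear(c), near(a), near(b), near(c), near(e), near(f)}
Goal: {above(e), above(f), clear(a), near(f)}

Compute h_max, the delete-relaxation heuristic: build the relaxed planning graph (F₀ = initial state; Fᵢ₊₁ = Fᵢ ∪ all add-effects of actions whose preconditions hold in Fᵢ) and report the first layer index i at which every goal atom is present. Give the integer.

2

F0 = init (6 atoms)
F1 = F0 ∪ {above(a), above(b), above(c), above(e), above(f)}  (11 atoms)
F2 = F1 ∪ {clear(a), clear(b), clear(e), clear(f)}  (15 atoms)
goal ⊆ F2  ⇒  h_max = 2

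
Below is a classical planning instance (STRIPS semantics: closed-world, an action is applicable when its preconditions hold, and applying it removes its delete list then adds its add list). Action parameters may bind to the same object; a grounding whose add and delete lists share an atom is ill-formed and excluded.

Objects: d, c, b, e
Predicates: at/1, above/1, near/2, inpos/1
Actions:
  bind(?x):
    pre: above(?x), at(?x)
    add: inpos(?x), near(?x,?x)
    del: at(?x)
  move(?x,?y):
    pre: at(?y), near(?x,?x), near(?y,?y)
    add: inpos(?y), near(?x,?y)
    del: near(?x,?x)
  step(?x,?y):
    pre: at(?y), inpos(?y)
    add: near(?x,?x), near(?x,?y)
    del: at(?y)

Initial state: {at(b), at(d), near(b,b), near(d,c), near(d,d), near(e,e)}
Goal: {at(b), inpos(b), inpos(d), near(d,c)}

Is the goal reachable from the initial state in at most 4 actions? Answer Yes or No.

Yes

1. move(e,d)  →  {at(b), at(d), inpos(d), near(b,b), near(d,c), near(d,d), near(e,d)}
2. move(d,b)  →  {at(b), at(d), inpos(b), inpos(d), near(b,b), near(d,b), near(d,c), near(e,d)}
optimal plan length = 2; 2 ≤ 4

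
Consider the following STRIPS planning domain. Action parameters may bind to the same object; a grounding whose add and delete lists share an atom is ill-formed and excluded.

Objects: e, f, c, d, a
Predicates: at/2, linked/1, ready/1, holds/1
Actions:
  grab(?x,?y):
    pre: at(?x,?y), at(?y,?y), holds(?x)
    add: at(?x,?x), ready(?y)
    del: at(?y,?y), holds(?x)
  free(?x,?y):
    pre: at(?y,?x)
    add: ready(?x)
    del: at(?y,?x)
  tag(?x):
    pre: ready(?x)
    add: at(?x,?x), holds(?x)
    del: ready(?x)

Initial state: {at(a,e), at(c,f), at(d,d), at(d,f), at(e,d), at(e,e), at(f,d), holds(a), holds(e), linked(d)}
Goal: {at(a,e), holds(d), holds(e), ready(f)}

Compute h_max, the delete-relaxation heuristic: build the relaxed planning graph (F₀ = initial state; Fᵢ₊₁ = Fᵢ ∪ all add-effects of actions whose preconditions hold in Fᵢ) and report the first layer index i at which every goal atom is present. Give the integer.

F0 = init (10 atoms)
F1 = F0 ∪ {at(a,a), ready(d), ready(e), ready(f)}  (14 atoms)
F2 = F1 ∪ {at(f,f), holds(d), holds(f), ready(a)}  (18 atoms)
goal ⊆ F2  ⇒  h_max = 2

2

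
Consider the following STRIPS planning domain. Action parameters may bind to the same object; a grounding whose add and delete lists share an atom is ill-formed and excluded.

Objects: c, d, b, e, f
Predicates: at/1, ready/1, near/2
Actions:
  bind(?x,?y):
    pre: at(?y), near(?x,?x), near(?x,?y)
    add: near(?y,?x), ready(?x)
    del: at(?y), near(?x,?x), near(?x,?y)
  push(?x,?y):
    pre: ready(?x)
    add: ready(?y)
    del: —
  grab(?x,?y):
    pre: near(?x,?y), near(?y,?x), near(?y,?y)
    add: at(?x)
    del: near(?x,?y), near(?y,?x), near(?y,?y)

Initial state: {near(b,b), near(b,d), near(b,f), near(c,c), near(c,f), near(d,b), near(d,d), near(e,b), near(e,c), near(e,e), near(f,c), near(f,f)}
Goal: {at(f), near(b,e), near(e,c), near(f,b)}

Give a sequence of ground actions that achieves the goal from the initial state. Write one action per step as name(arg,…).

1. grab(b,d)  →  {at(b), near(b,b), near(b,f), near(c,c), near(c,f), near(e,b), near(e,c), near(e,e), near(f,c), near(f,f)}
2. bind(e,b)  →  {near(b,b), near(b,e), near(b,f), near(c,c), near(c,f), near(e,c), near(f,c), near(f,f), ready(e)}
3. grab(f,c)  →  {at(f), near(b,b), near(b,e), near(b,f), near(e,c), near(f,f), ready(e)}
4. bind(b,f)  →  {near(b,e), near(e,c), near(f,b), near(f,f), ready(b), ready(e)}
5. grab(f,f)  →  {at(f), near(b,e), near(e,c), near(f,b), ready(b), ready(e)}

grab(b,d); bind(e,b); grab(f,c); bind(b,f); grab(f,f)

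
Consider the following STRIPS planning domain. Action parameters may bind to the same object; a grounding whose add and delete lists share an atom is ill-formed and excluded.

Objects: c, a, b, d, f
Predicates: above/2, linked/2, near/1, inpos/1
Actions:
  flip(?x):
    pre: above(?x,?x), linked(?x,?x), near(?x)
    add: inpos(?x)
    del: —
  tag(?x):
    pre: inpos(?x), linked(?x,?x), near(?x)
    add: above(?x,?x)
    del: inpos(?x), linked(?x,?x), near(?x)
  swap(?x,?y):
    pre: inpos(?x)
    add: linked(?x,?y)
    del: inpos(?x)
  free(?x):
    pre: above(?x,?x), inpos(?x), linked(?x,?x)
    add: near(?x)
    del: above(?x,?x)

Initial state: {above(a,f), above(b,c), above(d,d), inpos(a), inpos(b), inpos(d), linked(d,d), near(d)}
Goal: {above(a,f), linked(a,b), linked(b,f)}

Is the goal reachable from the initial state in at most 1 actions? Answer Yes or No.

1. swap(a,b)  →  {above(a,f), above(b,c), above(d,d), inpos(b), inpos(d), linked(a,b), linked(d,d), near(d)}
2. swap(b,f)  →  {above(a,f), above(b,c), above(d,d), inpos(d), linked(a,b), linked(b,f), linked(d,d), near(d)}
optimal plan length = 2; 2 > 1

No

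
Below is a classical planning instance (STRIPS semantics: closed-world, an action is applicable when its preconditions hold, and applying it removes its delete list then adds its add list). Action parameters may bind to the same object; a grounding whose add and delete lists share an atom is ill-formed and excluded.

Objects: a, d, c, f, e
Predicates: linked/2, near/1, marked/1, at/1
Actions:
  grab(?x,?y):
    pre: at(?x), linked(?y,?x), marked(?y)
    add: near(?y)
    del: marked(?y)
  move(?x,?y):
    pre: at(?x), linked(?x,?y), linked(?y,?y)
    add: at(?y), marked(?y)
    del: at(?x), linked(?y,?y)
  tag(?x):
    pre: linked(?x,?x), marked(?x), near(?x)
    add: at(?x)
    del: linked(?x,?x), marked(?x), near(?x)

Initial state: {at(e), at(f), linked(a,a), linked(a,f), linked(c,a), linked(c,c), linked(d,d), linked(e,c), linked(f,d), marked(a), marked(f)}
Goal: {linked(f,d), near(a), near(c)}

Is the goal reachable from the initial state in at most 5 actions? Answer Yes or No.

Yes

1. grab(f,a)  →  {at(e), at(f), linked(a,a), linked(a,f), linked(c,a), linked(c,c), linked(d,d), linked(e,c), linked(f,d), marked(f), near(a)}
2. move(e,c)  →  {at(c), at(f), linked(a,a), linked(a,f), linked(c,a), linked(d,d), linked(e,c), linked(f,d), marked(c), marked(f), near(a)}
3. move(c,a)  →  {at(a), at(f), linked(a,f), linked(c,a), linked(d,d), linked(e,c), linked(f,d), marked(a), marked(c), marked(f), near(a)}
4. grab(a,c)  →  {at(a), at(f), linked(a,f), linked(c,a), linked(d,d), linked(e,c), linked(f,d), marked(a), marked(f), near(a), near(c)}
optimal plan length = 4; 4 ≤ 5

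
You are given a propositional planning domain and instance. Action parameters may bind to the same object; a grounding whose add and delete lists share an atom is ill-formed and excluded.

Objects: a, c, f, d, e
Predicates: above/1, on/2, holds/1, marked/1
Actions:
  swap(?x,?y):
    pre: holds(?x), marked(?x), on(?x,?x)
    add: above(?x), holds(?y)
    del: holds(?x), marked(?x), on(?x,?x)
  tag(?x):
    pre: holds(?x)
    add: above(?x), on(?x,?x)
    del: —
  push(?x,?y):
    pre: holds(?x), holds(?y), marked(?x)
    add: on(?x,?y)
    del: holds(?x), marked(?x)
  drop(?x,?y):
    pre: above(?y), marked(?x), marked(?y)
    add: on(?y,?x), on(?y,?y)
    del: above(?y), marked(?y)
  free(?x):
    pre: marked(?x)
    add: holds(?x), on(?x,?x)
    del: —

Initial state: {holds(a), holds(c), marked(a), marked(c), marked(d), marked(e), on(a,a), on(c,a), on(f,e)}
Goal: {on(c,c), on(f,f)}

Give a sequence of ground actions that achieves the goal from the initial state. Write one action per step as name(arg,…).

1. swap(a,f)  →  {above(a), holds(c), holds(f), marked(c), marked(d), marked(e), on(c,a), on(f,e)}
2. tag(c)  →  {above(a), above(c), holds(c), holds(f), marked(c), marked(d), marked(e), on(c,a), on(c,c), on(f,e)}
3. tag(f)  →  {above(a), above(c), above(f), holds(c), holds(f), marked(c), marked(d), marked(e), on(c,a), on(c,c), on(f,e), on(f,f)}

swap(a,f); tag(c); tag(f)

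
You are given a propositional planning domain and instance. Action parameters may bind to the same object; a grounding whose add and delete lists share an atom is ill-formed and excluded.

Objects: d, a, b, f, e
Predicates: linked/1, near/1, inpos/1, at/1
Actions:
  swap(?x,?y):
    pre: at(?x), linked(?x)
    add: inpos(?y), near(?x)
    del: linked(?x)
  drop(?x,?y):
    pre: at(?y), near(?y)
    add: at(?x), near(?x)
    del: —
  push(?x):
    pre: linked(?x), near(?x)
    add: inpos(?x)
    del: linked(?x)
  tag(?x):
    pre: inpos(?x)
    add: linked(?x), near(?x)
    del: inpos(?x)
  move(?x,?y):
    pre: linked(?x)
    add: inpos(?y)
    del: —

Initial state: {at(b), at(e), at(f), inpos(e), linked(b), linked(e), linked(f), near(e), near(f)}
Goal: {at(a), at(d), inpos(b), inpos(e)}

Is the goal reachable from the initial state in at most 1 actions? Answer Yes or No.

1. swap(b,b)  →  {at(b), at(e), at(f), inpos(b), inpos(e), linked(e), linked(f), near(b), near(e), near(f)}
2. drop(d,b)  →  {at(b), at(d), at(e), at(f), inpos(b), inpos(e), linked(e), linked(f), near(b), near(d), near(e), near(f)}
3. drop(a,d)  →  {at(a), at(b), at(d), at(e), at(f), inpos(b), inpos(e), linked(e), linked(f), near(a), near(b), near(d), near(e), near(f)}
optimal plan length = 3; 3 > 1

No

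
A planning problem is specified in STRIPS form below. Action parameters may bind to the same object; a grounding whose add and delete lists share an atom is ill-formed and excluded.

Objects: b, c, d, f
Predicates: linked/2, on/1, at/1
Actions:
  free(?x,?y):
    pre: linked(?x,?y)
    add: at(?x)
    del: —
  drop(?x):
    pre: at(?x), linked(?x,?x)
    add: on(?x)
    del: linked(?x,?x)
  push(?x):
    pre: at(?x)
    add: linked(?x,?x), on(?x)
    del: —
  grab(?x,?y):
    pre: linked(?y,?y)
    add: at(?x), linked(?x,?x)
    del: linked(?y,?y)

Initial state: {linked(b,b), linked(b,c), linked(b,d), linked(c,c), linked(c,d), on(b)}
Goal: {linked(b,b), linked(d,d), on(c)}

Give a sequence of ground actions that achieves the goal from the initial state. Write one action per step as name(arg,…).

free(c,c); push(c); grab(d,c)

1. free(c,c)  →  {at(c), linked(b,b), linked(b,c), linked(b,d), linked(c,c), linked(c,d), on(b)}
2. push(c)  →  {at(c), linked(b,b), linked(b,c), linked(b,d), linked(c,c), linked(c,d), on(b), on(c)}
3. grab(d,c)  →  {at(c), at(d), linked(b,b), linked(b,c), linked(b,d), linked(c,d), linked(d,d), on(b), on(c)}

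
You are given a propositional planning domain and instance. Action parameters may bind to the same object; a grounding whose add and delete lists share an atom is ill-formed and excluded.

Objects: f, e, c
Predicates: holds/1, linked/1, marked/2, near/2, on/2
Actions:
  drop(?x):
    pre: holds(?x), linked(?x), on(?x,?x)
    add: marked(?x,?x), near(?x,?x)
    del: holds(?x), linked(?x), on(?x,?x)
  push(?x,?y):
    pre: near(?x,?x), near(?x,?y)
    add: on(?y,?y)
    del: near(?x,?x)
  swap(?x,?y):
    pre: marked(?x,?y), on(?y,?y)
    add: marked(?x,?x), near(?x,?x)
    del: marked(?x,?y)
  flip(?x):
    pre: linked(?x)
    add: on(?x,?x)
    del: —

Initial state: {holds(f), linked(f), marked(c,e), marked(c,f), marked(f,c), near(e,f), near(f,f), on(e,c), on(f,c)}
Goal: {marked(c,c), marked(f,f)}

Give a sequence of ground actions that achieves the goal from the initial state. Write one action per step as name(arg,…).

1. push(f,f)  →  {holds(f), linked(f), marked(c,e), marked(c,f), marked(f,c), near(e,f), on(e,c), on(f,c), on(f,f)}
2. swap(c,f)  →  {holds(f), linked(f), marked(c,c), marked(c,e), marked(f,c), near(c,c), near(e,f), on(e,c), on(f,c), on(f,f)}
3. drop(f)  →  {marked(c,c), marked(c,e), marked(f,c), marked(f,f), near(c,c), near(e,f), near(f,f), on(e,c), on(f,c)}

push(f,f); swap(c,f); drop(f)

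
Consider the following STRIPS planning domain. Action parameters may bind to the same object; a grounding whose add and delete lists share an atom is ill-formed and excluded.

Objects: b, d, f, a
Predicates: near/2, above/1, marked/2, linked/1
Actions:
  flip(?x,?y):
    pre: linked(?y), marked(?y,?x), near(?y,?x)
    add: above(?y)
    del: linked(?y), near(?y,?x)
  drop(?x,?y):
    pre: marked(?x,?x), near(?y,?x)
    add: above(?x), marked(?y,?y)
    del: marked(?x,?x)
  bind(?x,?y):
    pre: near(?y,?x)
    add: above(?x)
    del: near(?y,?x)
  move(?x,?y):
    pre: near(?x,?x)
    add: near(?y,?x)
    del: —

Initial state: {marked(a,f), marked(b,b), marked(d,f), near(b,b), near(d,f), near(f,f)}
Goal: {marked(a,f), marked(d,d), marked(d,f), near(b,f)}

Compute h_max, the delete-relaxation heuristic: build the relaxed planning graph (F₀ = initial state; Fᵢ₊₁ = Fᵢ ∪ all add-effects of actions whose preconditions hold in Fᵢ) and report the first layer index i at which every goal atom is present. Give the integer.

2

F0 = init (6 atoms)
F1 = F0 ∪ {above(b), above(f), near(a,b), near(a,f), near(b,f), near(d,b), near(f,b)}  (13 atoms)
F2 = F1 ∪ {marked(a,a), marked(d,d), marked(f,f)}  (16 atoms)
goal ⊆ F2  ⇒  h_max = 2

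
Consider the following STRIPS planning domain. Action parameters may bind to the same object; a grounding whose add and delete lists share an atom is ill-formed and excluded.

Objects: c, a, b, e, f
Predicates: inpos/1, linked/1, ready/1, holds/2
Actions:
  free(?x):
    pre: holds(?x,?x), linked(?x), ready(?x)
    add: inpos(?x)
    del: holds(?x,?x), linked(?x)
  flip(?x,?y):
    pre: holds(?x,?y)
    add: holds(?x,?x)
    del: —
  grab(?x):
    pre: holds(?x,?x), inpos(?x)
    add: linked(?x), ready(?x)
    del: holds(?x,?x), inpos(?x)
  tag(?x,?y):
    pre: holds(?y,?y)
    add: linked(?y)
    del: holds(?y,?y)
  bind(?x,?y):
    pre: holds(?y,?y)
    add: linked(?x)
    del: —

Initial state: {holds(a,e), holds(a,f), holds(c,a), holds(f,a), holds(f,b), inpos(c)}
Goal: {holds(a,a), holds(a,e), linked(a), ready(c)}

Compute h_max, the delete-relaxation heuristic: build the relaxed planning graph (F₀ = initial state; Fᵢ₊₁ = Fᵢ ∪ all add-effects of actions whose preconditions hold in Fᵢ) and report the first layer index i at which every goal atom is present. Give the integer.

2

F0 = init (6 atoms)
F1 = F0 ∪ {holds(a,a), holds(c,c), holds(f,f)}  (9 atoms)
F2 = F1 ∪ {linked(a), linked(b), linked(c), linked(e), linked(f), ready(c)}  (15 atoms)
goal ⊆ F2  ⇒  h_max = 2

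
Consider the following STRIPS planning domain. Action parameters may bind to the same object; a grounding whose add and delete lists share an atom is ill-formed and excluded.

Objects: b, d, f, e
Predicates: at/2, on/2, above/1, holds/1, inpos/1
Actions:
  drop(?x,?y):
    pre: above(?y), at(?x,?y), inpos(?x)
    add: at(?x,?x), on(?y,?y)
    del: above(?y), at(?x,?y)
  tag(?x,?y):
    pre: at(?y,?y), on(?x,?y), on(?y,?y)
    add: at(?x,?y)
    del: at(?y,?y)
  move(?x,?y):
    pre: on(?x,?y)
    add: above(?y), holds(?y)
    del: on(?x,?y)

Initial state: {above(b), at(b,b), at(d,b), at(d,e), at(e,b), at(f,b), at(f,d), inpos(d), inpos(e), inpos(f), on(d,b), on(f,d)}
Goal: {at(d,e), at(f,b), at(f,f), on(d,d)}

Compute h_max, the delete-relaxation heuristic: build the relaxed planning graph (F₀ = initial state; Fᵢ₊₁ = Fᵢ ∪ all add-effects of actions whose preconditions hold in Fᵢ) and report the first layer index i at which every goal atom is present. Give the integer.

2

F0 = init (12 atoms)
F1 = F0 ∪ {above(d), at(d,d), at(e,e), at(f,f), holds(b), holds(d), on(b,b)}  (19 atoms)
F2 = F1 ∪ {on(d,d)}  (20 atoms)
goal ⊆ F2  ⇒  h_max = 2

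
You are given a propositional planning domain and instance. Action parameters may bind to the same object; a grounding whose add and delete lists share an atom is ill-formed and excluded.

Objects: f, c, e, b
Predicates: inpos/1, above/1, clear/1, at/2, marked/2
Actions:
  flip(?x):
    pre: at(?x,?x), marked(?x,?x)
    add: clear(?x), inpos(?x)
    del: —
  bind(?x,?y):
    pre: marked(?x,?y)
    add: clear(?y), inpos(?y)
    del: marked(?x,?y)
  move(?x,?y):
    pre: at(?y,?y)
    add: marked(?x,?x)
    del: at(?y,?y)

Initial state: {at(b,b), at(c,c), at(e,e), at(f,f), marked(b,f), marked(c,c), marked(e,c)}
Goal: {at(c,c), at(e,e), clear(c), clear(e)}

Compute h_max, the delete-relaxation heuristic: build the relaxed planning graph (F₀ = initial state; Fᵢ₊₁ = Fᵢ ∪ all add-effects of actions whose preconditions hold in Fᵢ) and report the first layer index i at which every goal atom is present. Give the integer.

2

F0 = init (7 atoms)
F1 = F0 ∪ {clear(c), clear(f), inpos(c), inpos(f), marked(b,b), marked(e,e), marked(f,f)}  (14 atoms)
F2 = F1 ∪ {clear(b), clear(e), inpos(b), inpos(e)}  (18 atoms)
goal ⊆ F2  ⇒  h_max = 2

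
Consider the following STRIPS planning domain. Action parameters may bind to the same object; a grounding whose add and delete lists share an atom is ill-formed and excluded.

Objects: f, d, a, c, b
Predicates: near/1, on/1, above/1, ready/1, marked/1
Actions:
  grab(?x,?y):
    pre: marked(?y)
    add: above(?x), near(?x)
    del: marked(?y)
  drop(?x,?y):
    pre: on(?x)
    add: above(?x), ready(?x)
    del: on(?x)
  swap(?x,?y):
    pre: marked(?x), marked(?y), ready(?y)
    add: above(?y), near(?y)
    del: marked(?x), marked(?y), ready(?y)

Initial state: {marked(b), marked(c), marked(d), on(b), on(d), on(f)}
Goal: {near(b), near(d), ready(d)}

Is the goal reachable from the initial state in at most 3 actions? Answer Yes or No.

1. grab(d,d)  →  {above(d), marked(b), marked(c), near(d), on(b), on(d), on(f)}
2. grab(b,c)  →  {above(b), above(d), marked(b), near(b), near(d), on(b), on(d), on(f)}
3. drop(d,f)  →  {above(b), above(d), marked(b), near(b), near(d), on(b), on(f), ready(d)}
optimal plan length = 3; 3 ≤ 3

Yes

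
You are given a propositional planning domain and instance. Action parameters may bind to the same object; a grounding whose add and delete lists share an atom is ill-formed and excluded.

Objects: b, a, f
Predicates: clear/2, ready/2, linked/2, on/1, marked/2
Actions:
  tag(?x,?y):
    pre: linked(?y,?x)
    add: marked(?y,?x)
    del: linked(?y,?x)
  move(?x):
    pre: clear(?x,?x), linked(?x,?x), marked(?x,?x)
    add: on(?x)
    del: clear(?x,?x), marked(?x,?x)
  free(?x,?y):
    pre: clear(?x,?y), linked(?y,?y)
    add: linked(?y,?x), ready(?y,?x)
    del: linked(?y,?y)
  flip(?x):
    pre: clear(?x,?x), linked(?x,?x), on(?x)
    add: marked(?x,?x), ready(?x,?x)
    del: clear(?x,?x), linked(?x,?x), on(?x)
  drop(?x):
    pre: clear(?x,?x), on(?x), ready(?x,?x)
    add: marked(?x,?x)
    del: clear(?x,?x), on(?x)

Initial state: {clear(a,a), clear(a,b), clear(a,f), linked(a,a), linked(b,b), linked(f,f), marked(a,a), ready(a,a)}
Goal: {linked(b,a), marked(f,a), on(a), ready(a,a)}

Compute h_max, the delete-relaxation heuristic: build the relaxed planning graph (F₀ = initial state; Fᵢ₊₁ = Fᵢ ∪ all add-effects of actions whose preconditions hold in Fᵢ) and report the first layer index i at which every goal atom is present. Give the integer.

2

F0 = init (8 atoms)
F1 = F0 ∪ {linked(b,a), linked(f,a), marked(b,b), marked(f,f), on(a), ready(b,a), ready(f,a)}  (15 atoms)
F2 = F1 ∪ {marked(b,a), marked(f,a)}  (17 atoms)
goal ⊆ F2  ⇒  h_max = 2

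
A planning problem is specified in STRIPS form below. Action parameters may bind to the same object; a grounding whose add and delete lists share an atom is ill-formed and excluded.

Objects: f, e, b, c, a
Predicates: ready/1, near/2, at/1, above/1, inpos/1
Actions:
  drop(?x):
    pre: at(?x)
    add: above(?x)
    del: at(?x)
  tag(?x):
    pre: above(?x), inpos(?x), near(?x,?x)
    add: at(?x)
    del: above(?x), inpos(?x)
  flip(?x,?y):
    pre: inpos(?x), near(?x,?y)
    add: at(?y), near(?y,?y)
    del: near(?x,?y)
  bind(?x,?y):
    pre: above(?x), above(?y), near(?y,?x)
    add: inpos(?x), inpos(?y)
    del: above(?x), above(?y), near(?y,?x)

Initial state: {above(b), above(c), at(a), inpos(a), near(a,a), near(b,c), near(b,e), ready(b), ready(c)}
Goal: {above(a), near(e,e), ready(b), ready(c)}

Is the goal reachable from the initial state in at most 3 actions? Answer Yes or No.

Yes

1. drop(a)  →  {above(a), above(b), above(c), inpos(a), near(a,a), near(b,c), near(b,e), ready(b), ready(c)}
2. bind(c,b)  →  {above(a), inpos(a), inpos(b), inpos(c), near(a,a), near(b,e), ready(b), ready(c)}
3. flip(b,e)  →  {above(a), at(e), inpos(a), inpos(b), inpos(c), near(a,a), near(e,e), ready(b), ready(c)}
optimal plan length = 3; 3 ≤ 3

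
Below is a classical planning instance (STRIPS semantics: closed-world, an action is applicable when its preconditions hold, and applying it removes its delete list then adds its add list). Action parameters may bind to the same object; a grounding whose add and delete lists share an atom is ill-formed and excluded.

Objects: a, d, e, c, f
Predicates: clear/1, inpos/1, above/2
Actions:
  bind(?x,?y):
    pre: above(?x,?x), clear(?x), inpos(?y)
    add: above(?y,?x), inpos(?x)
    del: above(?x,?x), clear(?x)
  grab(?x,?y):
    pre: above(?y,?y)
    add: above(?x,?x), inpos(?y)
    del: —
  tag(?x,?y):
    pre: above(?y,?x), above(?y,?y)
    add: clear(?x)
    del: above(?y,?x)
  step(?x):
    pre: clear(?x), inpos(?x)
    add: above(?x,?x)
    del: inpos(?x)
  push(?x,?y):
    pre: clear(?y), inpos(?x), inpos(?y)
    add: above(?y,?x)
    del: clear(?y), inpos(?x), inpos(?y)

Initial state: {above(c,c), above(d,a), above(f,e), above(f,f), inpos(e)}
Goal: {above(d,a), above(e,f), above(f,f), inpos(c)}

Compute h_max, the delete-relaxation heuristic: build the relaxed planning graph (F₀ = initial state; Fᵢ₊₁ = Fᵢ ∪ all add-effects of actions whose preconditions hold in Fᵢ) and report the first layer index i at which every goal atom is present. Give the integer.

F0 = init (5 atoms)
F1 = F0 ∪ {above(a,a), above(d,d), above(e,e), clear(c), clear(e), clear(f), inpos(c), inpos(f)}  (13 atoms)
F2 = F1 ∪ {above(c,e), above(c,f), above(e,c), above(e,f), above(f,c), clear(a), clear(d), inpos(a), inpos(d)}  (22 atoms)
goal ⊆ F2  ⇒  h_max = 2

2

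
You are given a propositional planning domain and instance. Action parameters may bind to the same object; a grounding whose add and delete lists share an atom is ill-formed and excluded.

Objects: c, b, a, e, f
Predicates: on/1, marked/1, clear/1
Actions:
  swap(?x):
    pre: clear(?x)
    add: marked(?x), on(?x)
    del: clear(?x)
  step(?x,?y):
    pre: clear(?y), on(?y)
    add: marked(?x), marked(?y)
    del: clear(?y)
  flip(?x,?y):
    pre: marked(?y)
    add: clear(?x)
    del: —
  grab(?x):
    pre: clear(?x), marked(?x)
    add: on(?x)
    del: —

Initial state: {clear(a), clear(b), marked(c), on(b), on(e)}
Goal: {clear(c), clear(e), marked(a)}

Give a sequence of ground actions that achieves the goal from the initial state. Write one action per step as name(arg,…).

swap(a); flip(c,c); flip(e,c)

1. swap(a)  →  {clear(b), marked(a), marked(c), on(a), on(b), on(e)}
2. flip(c,c)  →  {clear(b), clear(c), marked(a), marked(c), on(a), on(b), on(e)}
3. flip(e,c)  →  {clear(b), clear(c), clear(e), marked(a), marked(c), on(a), on(b), on(e)}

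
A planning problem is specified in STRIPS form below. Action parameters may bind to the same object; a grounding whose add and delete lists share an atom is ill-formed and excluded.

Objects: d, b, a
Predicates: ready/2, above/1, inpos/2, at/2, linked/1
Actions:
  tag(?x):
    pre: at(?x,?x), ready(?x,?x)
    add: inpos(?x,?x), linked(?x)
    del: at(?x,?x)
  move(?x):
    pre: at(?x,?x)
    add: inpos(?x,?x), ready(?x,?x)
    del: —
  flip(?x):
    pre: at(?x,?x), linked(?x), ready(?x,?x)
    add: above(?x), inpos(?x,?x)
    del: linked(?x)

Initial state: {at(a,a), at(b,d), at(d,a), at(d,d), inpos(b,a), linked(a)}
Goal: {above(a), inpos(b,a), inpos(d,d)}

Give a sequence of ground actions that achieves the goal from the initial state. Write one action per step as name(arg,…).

1. move(d)  →  {at(a,a), at(b,d), at(d,a), at(d,d), inpos(b,a), inpos(d,d), linked(a), ready(d,d)}
2. move(a)  →  {at(a,a), at(b,d), at(d,a), at(d,d), inpos(a,a), inpos(b,a), inpos(d,d), linked(a), ready(a,a), ready(d,d)}
3. flip(a)  →  {above(a), at(a,a), at(b,d), at(d,a), at(d,d), inpos(a,a), inpos(b,a), inpos(d,d), ready(a,a), ready(d,d)}

move(d); move(a); flip(a)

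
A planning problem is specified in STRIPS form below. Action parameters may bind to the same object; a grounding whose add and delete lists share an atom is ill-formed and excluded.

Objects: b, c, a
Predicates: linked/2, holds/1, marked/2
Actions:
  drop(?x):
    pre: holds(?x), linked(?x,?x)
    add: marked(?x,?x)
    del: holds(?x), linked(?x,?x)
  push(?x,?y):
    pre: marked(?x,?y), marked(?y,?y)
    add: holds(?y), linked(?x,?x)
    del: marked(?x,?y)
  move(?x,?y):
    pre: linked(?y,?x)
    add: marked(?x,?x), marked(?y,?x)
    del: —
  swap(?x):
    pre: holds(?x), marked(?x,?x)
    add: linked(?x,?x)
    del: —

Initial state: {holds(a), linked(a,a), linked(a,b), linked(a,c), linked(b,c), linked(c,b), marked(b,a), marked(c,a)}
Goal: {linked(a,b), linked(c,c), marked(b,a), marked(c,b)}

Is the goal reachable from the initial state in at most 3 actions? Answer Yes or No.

1. drop(a)  →  {linked(a,b), linked(a,c), linked(b,c), linked(c,b), marked(a,a), marked(b,a), marked(c,a)}
2. push(c,a)  →  {holds(a), linked(a,b), linked(a,c), linked(b,c), linked(c,b), linked(c,c), marked(a,a), marked(b,a)}
3. move(b,c)  →  {holds(a), linked(a,b), linked(a,c), linked(b,c), linked(c,b), linked(c,c), marked(a,a), marked(b,a), marked(b,b), marked(c,b)}
optimal plan length = 3; 3 ≤ 3

Yes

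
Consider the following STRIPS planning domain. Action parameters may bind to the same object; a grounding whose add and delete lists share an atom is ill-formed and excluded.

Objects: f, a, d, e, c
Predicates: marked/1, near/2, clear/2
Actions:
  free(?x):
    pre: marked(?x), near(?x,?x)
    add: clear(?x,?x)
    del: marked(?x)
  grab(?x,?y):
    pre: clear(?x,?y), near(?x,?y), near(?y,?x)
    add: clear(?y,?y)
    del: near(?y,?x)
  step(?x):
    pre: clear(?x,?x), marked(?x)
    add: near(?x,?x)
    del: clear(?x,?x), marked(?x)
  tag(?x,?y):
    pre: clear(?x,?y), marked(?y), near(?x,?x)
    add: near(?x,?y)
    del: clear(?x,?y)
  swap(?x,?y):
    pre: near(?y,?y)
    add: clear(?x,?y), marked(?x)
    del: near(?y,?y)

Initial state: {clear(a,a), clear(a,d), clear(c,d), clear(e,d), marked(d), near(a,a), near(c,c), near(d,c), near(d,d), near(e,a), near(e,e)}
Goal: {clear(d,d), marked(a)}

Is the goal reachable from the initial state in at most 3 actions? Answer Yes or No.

Yes

1. free(d)  →  {clear(a,a), clear(a,d), clear(c,d), clear(d,d), clear(e,d), near(a,a), near(c,c), near(d,c), near(d,d), near(e,a), near(e,e)}
2. swap(a,a)  →  {clear(a,a), clear(a,d), clear(c,d), clear(d,d), clear(e,d), marked(a), near(c,c), near(d,c), near(d,d), near(e,a), near(e,e)}
optimal plan length = 2; 2 ≤ 3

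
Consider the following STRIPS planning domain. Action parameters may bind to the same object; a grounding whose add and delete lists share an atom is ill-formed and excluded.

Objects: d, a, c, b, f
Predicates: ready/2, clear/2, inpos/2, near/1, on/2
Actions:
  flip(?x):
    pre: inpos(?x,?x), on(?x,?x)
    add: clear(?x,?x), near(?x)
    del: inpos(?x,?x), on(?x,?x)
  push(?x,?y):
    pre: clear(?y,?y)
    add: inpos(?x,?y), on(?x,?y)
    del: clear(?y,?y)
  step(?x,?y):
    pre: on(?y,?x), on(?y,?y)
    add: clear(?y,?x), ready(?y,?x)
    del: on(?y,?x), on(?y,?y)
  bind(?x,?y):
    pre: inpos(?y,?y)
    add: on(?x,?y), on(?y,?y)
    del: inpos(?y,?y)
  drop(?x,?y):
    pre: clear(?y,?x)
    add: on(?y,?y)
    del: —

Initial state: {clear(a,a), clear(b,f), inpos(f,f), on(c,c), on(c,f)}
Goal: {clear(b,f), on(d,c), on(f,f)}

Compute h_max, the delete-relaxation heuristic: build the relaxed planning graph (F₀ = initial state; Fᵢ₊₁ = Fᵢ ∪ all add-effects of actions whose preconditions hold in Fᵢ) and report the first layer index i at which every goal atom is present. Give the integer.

F0 = init (5 atoms)
F1 = F0 ∪ {clear(c,c), clear(c,f), inpos(a,a), inpos(b,a), inpos(c,a), inpos(d,a), inpos(f,a), on(a,a), on(a,f), on(b,a), on(b,b), on(b,f), on(c,a), on(d,a), on(d,f), on(f,a), on(f,f), ready(c,c), ready(c,f)}  (24 atoms)
F2 = F1 ∪ {clear(a,f), clear(b,a), clear(b,b), clear(c,a), clear(f,a), clear(f,f), inpos(a,c), inpos(b,c), inpos(c,c), inpos(d,c), inpos(f,c), near(a), near(f), on(a,c), on(b,c), on(d,c), on(f,c), ready(a,a), ready(a,f), ready(b,a), ready(b,b), ready(b,f), ready(c,a), ready(f,a), ready(f,f)}  (49 atoms)
goal ⊆ F2  ⇒  h_max = 2

2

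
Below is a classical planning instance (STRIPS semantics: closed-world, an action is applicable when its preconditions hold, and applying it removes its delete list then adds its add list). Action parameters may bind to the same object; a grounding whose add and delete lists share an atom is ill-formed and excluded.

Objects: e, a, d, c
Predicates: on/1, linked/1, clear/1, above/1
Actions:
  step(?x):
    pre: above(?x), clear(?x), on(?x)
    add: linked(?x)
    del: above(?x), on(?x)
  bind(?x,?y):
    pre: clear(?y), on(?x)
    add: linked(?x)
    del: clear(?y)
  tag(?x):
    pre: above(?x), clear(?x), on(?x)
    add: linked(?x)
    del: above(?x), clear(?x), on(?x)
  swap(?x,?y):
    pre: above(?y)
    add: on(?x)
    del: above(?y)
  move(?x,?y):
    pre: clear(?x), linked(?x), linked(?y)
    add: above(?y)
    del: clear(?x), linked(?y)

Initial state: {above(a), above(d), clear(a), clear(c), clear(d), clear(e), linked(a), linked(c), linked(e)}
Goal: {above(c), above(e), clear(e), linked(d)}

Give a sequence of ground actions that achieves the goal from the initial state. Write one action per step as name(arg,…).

1. swap(d,a)  →  {above(d), clear(a), clear(c), clear(d), clear(e), linked(a), linked(c), linked(e), on(d)}
2. step(d)  →  {clear(a), clear(c), clear(d), clear(e), linked(a), linked(c), linked(d), linked(e)}
3. move(a,e)  →  {above(e), clear(c), clear(d), clear(e), linked(a), linked(c), linked(d)}
4. move(d,c)  →  {above(c), above(e), clear(c), clear(e), linked(a), linked(d)}

swap(d,a); step(d); move(a,e); move(d,c)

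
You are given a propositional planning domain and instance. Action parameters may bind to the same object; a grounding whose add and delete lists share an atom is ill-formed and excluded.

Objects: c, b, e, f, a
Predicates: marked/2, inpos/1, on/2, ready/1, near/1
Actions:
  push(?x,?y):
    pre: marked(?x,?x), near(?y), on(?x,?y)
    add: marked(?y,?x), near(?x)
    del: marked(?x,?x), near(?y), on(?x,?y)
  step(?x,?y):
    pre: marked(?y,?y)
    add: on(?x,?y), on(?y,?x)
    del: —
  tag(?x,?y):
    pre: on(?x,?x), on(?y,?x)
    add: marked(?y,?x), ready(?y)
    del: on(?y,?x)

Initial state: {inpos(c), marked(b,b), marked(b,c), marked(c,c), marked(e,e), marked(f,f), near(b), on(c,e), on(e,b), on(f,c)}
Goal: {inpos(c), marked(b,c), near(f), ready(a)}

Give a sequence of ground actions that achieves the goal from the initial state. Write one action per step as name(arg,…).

step(c,c); step(b,f); push(f,b); step(a,c); tag(c,a)

1. step(c,c)  →  {inpos(c), marked(b,b), marked(b,c), marked(c,c), marked(e,e), marked(f,f), near(b), on(c,c), on(c,e), on(e,b), on(f,c)}
2. step(b,f)  →  {inpos(c), marked(b,b), marked(b,c), marked(c,c), marked(e,e), marked(f,f), near(b), on(b,f), on(c,c), on(c,e), on(e,b), on(f,b), on(f,c)}
3. push(f,b)  →  {inpos(c), marked(b,b), marked(b,c), marked(b,f), marked(c,c), marked(e,e), near(f), on(b,f), on(c,c), on(c,e), on(e,b), on(f,c)}
4. step(a,c)  →  {inpos(c), marked(b,b), marked(b,c), marked(b,f), marked(c,c), marked(e,e), near(f), on(a,c), on(b,f), on(c,a), on(c,c), on(c,e), on(e,b), on(f,c)}
5. tag(c,a)  →  {inpos(c), marked(a,c), marked(b,b), marked(b,c), marked(b,f), marked(c,c), marked(e,e), near(f), on(b,f), on(c,a), on(c,c), on(c,e), on(e,b), on(f,c), ready(a)}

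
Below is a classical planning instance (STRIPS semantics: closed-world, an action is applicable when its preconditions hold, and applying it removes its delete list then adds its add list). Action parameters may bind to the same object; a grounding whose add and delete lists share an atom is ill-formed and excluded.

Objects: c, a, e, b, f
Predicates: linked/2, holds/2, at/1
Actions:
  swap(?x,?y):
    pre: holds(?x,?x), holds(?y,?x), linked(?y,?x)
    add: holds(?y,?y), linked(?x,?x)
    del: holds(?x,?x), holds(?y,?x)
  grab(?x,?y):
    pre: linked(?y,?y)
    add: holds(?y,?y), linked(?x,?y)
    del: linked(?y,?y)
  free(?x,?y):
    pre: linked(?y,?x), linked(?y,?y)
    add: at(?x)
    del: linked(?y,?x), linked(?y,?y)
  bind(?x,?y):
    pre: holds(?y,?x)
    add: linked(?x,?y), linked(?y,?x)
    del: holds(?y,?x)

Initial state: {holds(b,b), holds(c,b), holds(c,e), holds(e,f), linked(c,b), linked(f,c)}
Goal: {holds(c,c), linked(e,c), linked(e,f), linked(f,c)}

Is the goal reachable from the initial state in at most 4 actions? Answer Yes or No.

1. swap(b,c)  →  {holds(c,c), holds(c,e), holds(e,f), linked(b,b), linked(c,b), linked(f,c)}
2. bind(e,c)  →  {holds(c,c), holds(e,f), linked(b,b), linked(c,b), linked(c,e), linked(e,c), linked(f,c)}
3. bind(f,e)  →  {holds(c,c), linked(b,b), linked(c,b), linked(c,e), linked(e,c), linked(e,f), linked(f,c), linked(f,e)}
optimal plan length = 3; 3 ≤ 4

Yes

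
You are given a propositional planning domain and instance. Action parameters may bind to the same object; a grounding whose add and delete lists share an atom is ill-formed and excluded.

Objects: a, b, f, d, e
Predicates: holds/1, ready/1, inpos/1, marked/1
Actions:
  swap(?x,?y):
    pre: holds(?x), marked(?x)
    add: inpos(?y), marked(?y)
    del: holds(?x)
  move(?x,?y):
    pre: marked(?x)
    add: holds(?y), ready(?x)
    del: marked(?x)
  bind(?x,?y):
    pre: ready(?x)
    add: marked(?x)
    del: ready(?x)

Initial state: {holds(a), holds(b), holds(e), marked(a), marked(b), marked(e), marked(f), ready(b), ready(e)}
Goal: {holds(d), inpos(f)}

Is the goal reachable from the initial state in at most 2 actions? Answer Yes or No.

1. swap(a,f)  →  {holds(b), holds(e), inpos(f), marked(a), marked(b), marked(e), marked(f), ready(b), ready(e)}
2. move(a,d)  →  {holds(b), holds(d), holds(e), inpos(f), marked(b), marked(e), marked(f), ready(a), ready(b), ready(e)}
optimal plan length = 2; 2 ≤ 2

Yes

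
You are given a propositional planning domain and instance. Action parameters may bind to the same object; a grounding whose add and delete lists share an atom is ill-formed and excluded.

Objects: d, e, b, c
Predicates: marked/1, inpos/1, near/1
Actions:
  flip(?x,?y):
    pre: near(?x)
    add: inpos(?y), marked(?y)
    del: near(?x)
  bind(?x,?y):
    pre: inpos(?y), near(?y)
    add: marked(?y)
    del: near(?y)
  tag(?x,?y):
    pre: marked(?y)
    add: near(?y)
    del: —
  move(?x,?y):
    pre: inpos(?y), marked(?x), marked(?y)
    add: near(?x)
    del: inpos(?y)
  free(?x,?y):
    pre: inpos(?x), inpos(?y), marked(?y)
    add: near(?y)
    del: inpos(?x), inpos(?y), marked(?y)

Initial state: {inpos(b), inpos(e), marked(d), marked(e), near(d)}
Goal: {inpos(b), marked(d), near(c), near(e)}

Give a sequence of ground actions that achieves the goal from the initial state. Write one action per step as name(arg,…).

flip(d,c); tag(d,e); tag(d,c)

1. flip(d,c)  →  {inpos(b), inpos(c), inpos(e), marked(c), marked(d), marked(e)}
2. tag(d,e)  →  {inpos(b), inpos(c), inpos(e), marked(c), marked(d), marked(e), near(e)}
3. tag(d,c)  →  {inpos(b), inpos(c), inpos(e), marked(c), marked(d), marked(e), near(c), near(e)}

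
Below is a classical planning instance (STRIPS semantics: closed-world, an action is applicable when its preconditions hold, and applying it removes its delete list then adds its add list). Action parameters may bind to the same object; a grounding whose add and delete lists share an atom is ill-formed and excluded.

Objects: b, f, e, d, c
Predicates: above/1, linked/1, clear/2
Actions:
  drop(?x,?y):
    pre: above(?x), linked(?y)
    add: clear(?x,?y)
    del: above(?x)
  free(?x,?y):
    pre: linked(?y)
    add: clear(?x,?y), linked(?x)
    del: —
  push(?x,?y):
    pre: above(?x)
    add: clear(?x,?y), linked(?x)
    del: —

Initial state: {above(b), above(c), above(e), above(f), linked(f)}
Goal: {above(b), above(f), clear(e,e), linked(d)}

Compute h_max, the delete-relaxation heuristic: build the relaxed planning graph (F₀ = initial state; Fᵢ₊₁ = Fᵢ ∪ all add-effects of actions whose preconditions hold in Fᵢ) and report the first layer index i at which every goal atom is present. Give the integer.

F0 = init (5 atoms)
F1 = F0 ∪ {clear(b,b), clear(b,c), clear(b,d), clear(b,e), clear(b,f), clear(c,b), clear(c,c), clear(c,d), clear(c,e), clear(c,f), clear(d,f), clear(e,b), clear(e,c), clear(e,d), clear(e,e), clear(e,f), clear(f,b), clear(f,c), clear(f,d), clear(f,e), clear(f,f), linked(b), linked(c), linked(d), linked(e)}  (30 atoms)
goal ⊆ F1  ⇒  h_max = 1

1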